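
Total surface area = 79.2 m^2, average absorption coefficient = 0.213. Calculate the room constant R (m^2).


Given values:
  S = 79.2 m^2, alpha = 0.213
Formula: R = S * alpha / (1 - alpha)
Numerator: 79.2 * 0.213 = 16.8696
Denominator: 1 - 0.213 = 0.787
R = 16.8696 / 0.787 = 21.44

21.44 m^2


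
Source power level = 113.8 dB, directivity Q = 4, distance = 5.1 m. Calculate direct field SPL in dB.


Given values:
  Lw = 113.8 dB, Q = 4, r = 5.1 m
Formula: SPL = Lw + 10 * log10(Q / (4 * pi * r^2))
Compute 4 * pi * r^2 = 4 * pi * 5.1^2 = 326.8513
Compute Q / denom = 4 / 326.8513 = 0.01223798
Compute 10 * log10(0.01223798) = -19.1229
SPL = 113.8 + (-19.1229) = 94.68

94.68 dB


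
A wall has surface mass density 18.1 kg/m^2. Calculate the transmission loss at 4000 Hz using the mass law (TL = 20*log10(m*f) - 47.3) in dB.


Given values:
  m = 18.1 kg/m^2, f = 4000 Hz
Formula: TL = 20 * log10(m * f) - 47.3
Compute m * f = 18.1 * 4000 = 72400.0
Compute log10(72400.0) = 4.859739
Compute 20 * 4.859739 = 97.1948
TL = 97.1948 - 47.3 = 49.89

49.89 dB


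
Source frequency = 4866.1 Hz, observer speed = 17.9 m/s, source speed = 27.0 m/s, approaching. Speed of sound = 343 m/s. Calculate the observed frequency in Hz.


Given values:
  f_s = 4866.1 Hz, v_o = 17.9 m/s, v_s = 27.0 m/s
  Direction: approaching
Formula: f_o = f_s * (c + v_o) / (c - v_s)
Numerator: c + v_o = 343 + 17.9 = 360.9
Denominator: c - v_s = 343 - 27.0 = 316.0
f_o = 4866.1 * 360.9 / 316.0 = 5557.52

5557.52 Hz


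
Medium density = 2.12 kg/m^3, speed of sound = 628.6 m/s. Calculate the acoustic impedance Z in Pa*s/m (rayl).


Given values:
  rho = 2.12 kg/m^3
  c = 628.6 m/s
Formula: Z = rho * c
Z = 2.12 * 628.6
Z = 1332.63

1332.63 rayl


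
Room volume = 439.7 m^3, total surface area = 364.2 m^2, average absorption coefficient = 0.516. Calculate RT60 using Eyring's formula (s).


Given values:
  V = 439.7 m^3, S = 364.2 m^2, alpha = 0.516
Formula: RT60 = 0.161 * V / (-S * ln(1 - alpha))
Compute ln(1 - 0.516) = ln(0.484) = -0.72567
Denominator: -364.2 * -0.72567 = 264.289
Numerator: 0.161 * 439.7 = 70.7917
RT60 = 70.7917 / 264.289 = 0.268

0.268 s


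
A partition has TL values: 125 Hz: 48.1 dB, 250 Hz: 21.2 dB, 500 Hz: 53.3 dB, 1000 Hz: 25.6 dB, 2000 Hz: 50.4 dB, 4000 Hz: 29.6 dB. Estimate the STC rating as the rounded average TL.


Given TL values at each frequency:
  125 Hz: 48.1 dB
  250 Hz: 21.2 dB
  500 Hz: 53.3 dB
  1000 Hz: 25.6 dB
  2000 Hz: 50.4 dB
  4000 Hz: 29.6 dB
Formula: STC ~ round(average of TL values)
Sum = 48.1 + 21.2 + 53.3 + 25.6 + 50.4 + 29.6 = 228.2
Average = 228.2 / 6 = 38.03
Rounded: 38

38


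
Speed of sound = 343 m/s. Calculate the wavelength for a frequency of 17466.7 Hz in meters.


Given values:
  c = 343 m/s, f = 17466.7 Hz
Formula: lambda = c / f
lambda = 343 / 17466.7
lambda = 0.0196

0.0196 m


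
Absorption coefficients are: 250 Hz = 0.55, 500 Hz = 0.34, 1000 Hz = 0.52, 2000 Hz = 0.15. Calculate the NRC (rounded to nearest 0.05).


Given values:
  a_250 = 0.55, a_500 = 0.34
  a_1000 = 0.52, a_2000 = 0.15
Formula: NRC = (a250 + a500 + a1000 + a2000) / 4
Sum = 0.55 + 0.34 + 0.52 + 0.15 = 1.56
NRC = 1.56 / 4 = 0.39
Rounded to nearest 0.05: 0.4

0.4


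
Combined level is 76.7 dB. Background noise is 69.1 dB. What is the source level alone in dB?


Given values:
  L_total = 76.7 dB, L_bg = 69.1 dB
Formula: L_source = 10 * log10(10^(L_total/10) - 10^(L_bg/10))
Convert to linear:
  10^(76.7/10) = 46773514.1287
  10^(69.1/10) = 8128305.1616
Difference: 46773514.1287 - 8128305.1616 = 38645208.9671
L_source = 10 * log10(38645208.9671) = 75.87

75.87 dB


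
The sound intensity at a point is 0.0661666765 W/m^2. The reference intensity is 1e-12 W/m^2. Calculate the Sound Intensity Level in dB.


Given values:
  I = 0.0661666765 W/m^2
  I_ref = 1e-12 W/m^2
Formula: SIL = 10 * log10(I / I_ref)
Compute ratio: I / I_ref = 66166676500
Compute log10: log10(66166676500) = 10.820639
Multiply: SIL = 10 * 10.820639 = 108.21

108.21 dB


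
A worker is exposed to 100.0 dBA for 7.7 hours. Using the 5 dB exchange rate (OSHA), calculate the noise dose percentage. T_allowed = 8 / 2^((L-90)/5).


Given values:
  L = 100.0 dBA, T = 7.7 hours
Formula: T_allowed = 8 / 2^((L - 90) / 5)
Compute exponent: (100.0 - 90) / 5 = 2.0
Compute 2^(2.0) = 4.0
T_allowed = 8 / 4.0 = 2.0 hours
Dose = (T / T_allowed) * 100
Dose = (7.7 / 2.0) * 100 = 385.0

385.0 %


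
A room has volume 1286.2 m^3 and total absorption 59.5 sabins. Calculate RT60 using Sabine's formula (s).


Given values:
  V = 1286.2 m^3
  A = 59.5 sabins
Formula: RT60 = 0.161 * V / A
Numerator: 0.161 * 1286.2 = 207.0782
RT60 = 207.0782 / 59.5 = 3.48

3.48 s


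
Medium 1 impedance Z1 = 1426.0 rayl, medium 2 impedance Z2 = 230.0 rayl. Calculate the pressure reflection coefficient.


Given values:
  Z1 = 1426.0 rayl, Z2 = 230.0 rayl
Formula: R = (Z2 - Z1) / (Z2 + Z1)
Numerator: Z2 - Z1 = 230.0 - 1426.0 = -1196.0
Denominator: Z2 + Z1 = 230.0 + 1426.0 = 1656.0
R = -1196.0 / 1656.0 = -0.7222

-0.7222


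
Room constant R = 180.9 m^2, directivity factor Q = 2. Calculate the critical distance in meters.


Given values:
  R = 180.9 m^2, Q = 2
Formula: d_c = 0.141 * sqrt(Q * R)
Compute Q * R = 2 * 180.9 = 361.8
Compute sqrt(361.8) = 19.021
d_c = 0.141 * 19.021 = 2.682

2.682 m


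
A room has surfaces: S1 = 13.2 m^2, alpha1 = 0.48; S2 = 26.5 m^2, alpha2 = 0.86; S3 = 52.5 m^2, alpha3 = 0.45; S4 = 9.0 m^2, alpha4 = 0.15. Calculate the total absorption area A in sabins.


Given surfaces:
  Surface 1: 13.2 * 0.48 = 6.336
  Surface 2: 26.5 * 0.86 = 22.79
  Surface 3: 52.5 * 0.45 = 23.625
  Surface 4: 9.0 * 0.15 = 1.35
Formula: A = sum(Si * alpha_i)
A = 6.336 + 22.79 + 23.625 + 1.35
A = 54.1

54.1 sabins


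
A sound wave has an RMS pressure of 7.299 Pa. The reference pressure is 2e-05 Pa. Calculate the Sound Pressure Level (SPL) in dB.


Given values:
  p = 7.299 Pa
  p_ref = 2e-05 Pa
Formula: SPL = 20 * log10(p / p_ref)
Compute ratio: p / p_ref = 7.299 / 2e-05 = 364950
Compute log10: log10(364950) = 5.562233
Multiply: SPL = 20 * 5.562233 = 111.24

111.24 dB


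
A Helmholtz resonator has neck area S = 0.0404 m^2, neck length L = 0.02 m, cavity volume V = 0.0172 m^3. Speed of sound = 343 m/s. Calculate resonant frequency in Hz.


Given values:
  S = 0.0404 m^2, L = 0.02 m, V = 0.0172 m^3, c = 343 m/s
Formula: f = (c / (2*pi)) * sqrt(S / (V * L))
Compute V * L = 0.0172 * 0.02 = 0.000344
Compute S / (V * L) = 0.0404 / 0.000344 = 117.4419
Compute sqrt(117.4419) = 10.837061
Compute c / (2*pi) = 343 / 6.283185 = 54.590148
f = 54.590148 * 10.837061 = 591.6

591.6 Hz


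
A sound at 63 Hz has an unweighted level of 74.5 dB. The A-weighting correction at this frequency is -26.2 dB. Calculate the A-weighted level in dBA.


Given values:
  SPL = 74.5 dB
  A-weighting at 63 Hz = -26.2 dB
Formula: L_A = SPL + A_weight
L_A = 74.5 + (-26.2)
L_A = 48.3

48.3 dBA


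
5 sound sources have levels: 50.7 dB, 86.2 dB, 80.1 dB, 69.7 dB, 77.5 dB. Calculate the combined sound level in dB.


Formula: L_total = 10 * log10( sum(10^(Li/10)) )
  Source 1: 10^(50.7/10) = 117489.7555
  Source 2: 10^(86.2/10) = 416869383.4703
  Source 3: 10^(80.1/10) = 102329299.2281
  Source 4: 10^(69.7/10) = 9332543.008
  Source 5: 10^(77.5/10) = 56234132.519
Sum of linear values = 584882847.9809
L_total = 10 * log10(584882847.9809) = 87.67

87.67 dB


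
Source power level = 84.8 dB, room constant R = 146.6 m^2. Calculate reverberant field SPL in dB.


Given values:
  Lw = 84.8 dB, R = 146.6 m^2
Formula: SPL = Lw + 10 * log10(4 / R)
Compute 4 / R = 4 / 146.6 = 0.027285
Compute 10 * log10(0.027285) = -15.6408
SPL = 84.8 + (-15.6408) = 69.16

69.16 dB


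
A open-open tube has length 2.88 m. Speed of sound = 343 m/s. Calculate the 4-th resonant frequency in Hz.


Given values:
  Tube type: open-open, L = 2.88 m, c = 343 m/s, n = 4
Formula: f_n = n * c / (2 * L)
Compute 2 * L = 2 * 2.88 = 5.76
f = 4 * 343 / 5.76
f = 238.19

238.19 Hz


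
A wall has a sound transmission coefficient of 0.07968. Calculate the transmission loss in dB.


Given values:
  tau = 0.07968
Formula: TL = 10 * log10(1 / tau)
Compute 1 / tau = 1 / 0.07968 = 12.5502
Compute log10(12.5502) = 1.098651
TL = 10 * 1.098651 = 10.99

10.99 dB


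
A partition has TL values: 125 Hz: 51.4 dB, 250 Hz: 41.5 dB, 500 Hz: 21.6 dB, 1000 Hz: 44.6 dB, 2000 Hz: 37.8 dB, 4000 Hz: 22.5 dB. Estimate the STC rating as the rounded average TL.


Given TL values at each frequency:
  125 Hz: 51.4 dB
  250 Hz: 41.5 dB
  500 Hz: 21.6 dB
  1000 Hz: 44.6 dB
  2000 Hz: 37.8 dB
  4000 Hz: 22.5 dB
Formula: STC ~ round(average of TL values)
Sum = 51.4 + 41.5 + 21.6 + 44.6 + 37.8 + 22.5 = 219.4
Average = 219.4 / 6 = 36.57
Rounded: 37

37


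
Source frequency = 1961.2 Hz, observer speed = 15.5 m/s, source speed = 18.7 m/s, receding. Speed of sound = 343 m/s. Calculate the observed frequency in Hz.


Given values:
  f_s = 1961.2 Hz, v_o = 15.5 m/s, v_s = 18.7 m/s
  Direction: receding
Formula: f_o = f_s * (c - v_o) / (c + v_s)
Numerator: c - v_o = 343 - 15.5 = 327.5
Denominator: c + v_s = 343 + 18.7 = 361.7
f_o = 1961.2 * 327.5 / 361.7 = 1775.76

1775.76 Hz


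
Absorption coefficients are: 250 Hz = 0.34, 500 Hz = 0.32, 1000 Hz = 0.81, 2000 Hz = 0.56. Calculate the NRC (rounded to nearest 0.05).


Given values:
  a_250 = 0.34, a_500 = 0.32
  a_1000 = 0.81, a_2000 = 0.56
Formula: NRC = (a250 + a500 + a1000 + a2000) / 4
Sum = 0.34 + 0.32 + 0.81 + 0.56 = 2.03
NRC = 2.03 / 4 = 0.5075
Rounded to nearest 0.05: 0.5

0.5


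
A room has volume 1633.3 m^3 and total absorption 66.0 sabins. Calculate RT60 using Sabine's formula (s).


Given values:
  V = 1633.3 m^3
  A = 66.0 sabins
Formula: RT60 = 0.161 * V / A
Numerator: 0.161 * 1633.3 = 262.9613
RT60 = 262.9613 / 66.0 = 3.984

3.984 s


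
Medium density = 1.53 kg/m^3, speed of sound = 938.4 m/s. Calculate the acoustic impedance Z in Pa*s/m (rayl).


Given values:
  rho = 1.53 kg/m^3
  c = 938.4 m/s
Formula: Z = rho * c
Z = 1.53 * 938.4
Z = 1435.75

1435.75 rayl


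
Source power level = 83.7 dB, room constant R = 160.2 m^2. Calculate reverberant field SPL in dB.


Given values:
  Lw = 83.7 dB, R = 160.2 m^2
Formula: SPL = Lw + 10 * log10(4 / R)
Compute 4 / R = 4 / 160.2 = 0.024969
Compute 10 * log10(0.024969) = -16.026
SPL = 83.7 + (-16.026) = 67.67

67.67 dB


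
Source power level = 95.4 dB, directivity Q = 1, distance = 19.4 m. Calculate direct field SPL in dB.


Given values:
  Lw = 95.4 dB, Q = 1, r = 19.4 m
Formula: SPL = Lw + 10 * log10(Q / (4 * pi * r^2))
Compute 4 * pi * r^2 = 4 * pi * 19.4^2 = 4729.4792
Compute Q / denom = 1 / 4729.4792 = 0.00021144
Compute 10 * log10(0.00021144) = -36.7481
SPL = 95.4 + (-36.7481) = 58.65

58.65 dB


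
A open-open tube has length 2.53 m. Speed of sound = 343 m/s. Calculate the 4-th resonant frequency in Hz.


Given values:
  Tube type: open-open, L = 2.53 m, c = 343 m/s, n = 4
Formula: f_n = n * c / (2 * L)
Compute 2 * L = 2 * 2.53 = 5.06
f = 4 * 343 / 5.06
f = 271.15

271.15 Hz


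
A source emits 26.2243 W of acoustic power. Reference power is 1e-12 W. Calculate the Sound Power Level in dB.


Given values:
  W = 26.2243 W
  W_ref = 1e-12 W
Formula: SWL = 10 * log10(W / W_ref)
Compute ratio: W / W_ref = 26224300000000
Compute log10: log10(26224300000000) = 13.418704
Multiply: SWL = 10 * 13.418704 = 134.19

134.19 dB


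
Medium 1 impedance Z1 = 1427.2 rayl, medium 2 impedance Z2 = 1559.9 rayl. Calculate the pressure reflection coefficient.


Given values:
  Z1 = 1427.2 rayl, Z2 = 1559.9 rayl
Formula: R = (Z2 - Z1) / (Z2 + Z1)
Numerator: Z2 - Z1 = 1559.9 - 1427.2 = 132.7
Denominator: Z2 + Z1 = 1559.9 + 1427.2 = 2987.1
R = 132.7 / 2987.1 = 0.0444

0.0444


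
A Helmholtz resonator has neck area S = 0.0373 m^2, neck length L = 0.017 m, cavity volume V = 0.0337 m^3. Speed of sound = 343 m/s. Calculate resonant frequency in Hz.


Given values:
  S = 0.0373 m^2, L = 0.017 m, V = 0.0337 m^3, c = 343 m/s
Formula: f = (c / (2*pi)) * sqrt(S / (V * L))
Compute V * L = 0.0337 * 0.017 = 0.0005729
Compute S / (V * L) = 0.0373 / 0.0005729 = 65.1073
Compute sqrt(65.1073) = 8.068909
Compute c / (2*pi) = 343 / 6.283185 = 54.590148
f = 54.590148 * 8.068909 = 440.48

440.48 Hz


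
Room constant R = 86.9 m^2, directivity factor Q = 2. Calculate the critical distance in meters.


Given values:
  R = 86.9 m^2, Q = 2
Formula: d_c = 0.141 * sqrt(Q * R)
Compute Q * R = 2 * 86.9 = 173.8
Compute sqrt(173.8) = 13.1833
d_c = 0.141 * 13.1833 = 1.859

1.859 m


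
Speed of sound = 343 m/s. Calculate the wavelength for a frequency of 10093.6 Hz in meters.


Given values:
  c = 343 m/s, f = 10093.6 Hz
Formula: lambda = c / f
lambda = 343 / 10093.6
lambda = 0.034

0.034 m


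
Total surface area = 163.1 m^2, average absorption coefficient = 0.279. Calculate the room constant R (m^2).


Given values:
  S = 163.1 m^2, alpha = 0.279
Formula: R = S * alpha / (1 - alpha)
Numerator: 163.1 * 0.279 = 45.5049
Denominator: 1 - 0.279 = 0.721
R = 45.5049 / 0.721 = 63.11

63.11 m^2


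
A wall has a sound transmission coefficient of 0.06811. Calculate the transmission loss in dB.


Given values:
  tau = 0.06811
Formula: TL = 10 * log10(1 / tau)
Compute 1 / tau = 1 / 0.06811 = 14.6821
Compute log10(14.6821) = 1.166788
TL = 10 * 1.166788 = 11.67

11.67 dB


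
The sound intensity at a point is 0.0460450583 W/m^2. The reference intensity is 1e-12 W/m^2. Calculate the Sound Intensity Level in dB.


Given values:
  I = 0.0460450583 W/m^2
  I_ref = 1e-12 W/m^2
Formula: SIL = 10 * log10(I / I_ref)
Compute ratio: I / I_ref = 46045058300
Compute log10: log10(46045058300) = 10.663183
Multiply: SIL = 10 * 10.663183 = 106.63

106.63 dB


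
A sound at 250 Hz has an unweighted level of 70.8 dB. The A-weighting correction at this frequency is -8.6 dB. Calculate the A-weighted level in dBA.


Given values:
  SPL = 70.8 dB
  A-weighting at 250 Hz = -8.6 dB
Formula: L_A = SPL + A_weight
L_A = 70.8 + (-8.6)
L_A = 62.2

62.2 dBA


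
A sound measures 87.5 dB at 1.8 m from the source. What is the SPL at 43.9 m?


Given values:
  SPL1 = 87.5 dB, r1 = 1.8 m, r2 = 43.9 m
Formula: SPL2 = SPL1 - 20 * log10(r2 / r1)
Compute ratio: r2 / r1 = 43.9 / 1.8 = 24.3889
Compute log10: log10(24.3889) = 1.387192
Compute drop: 20 * 1.387192 = 27.7438
SPL2 = 87.5 - 27.7438 = 59.76

59.76 dB


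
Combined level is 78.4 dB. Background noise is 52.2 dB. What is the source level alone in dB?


Given values:
  L_total = 78.4 dB, L_bg = 52.2 dB
Formula: L_source = 10 * log10(10^(L_total/10) - 10^(L_bg/10))
Convert to linear:
  10^(78.4/10) = 69183097.0919
  10^(52.2/10) = 165958.6907
Difference: 69183097.0919 - 165958.6907 = 69017138.4012
L_source = 10 * log10(69017138.4012) = 78.39

78.39 dB


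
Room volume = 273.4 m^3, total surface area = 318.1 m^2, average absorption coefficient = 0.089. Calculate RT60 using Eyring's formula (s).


Given values:
  V = 273.4 m^3, S = 318.1 m^2, alpha = 0.089
Formula: RT60 = 0.161 * V / (-S * ln(1 - alpha))
Compute ln(1 - 0.089) = ln(0.911) = -0.093212
Denominator: -318.1 * -0.093212 = 29.6507
Numerator: 0.161 * 273.4 = 44.0174
RT60 = 44.0174 / 29.6507 = 1.485

1.485 s


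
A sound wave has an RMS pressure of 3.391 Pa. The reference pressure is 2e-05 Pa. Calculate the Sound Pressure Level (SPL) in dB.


Given values:
  p = 3.391 Pa
  p_ref = 2e-05 Pa
Formula: SPL = 20 * log10(p / p_ref)
Compute ratio: p / p_ref = 3.391 / 2e-05 = 169550
Compute log10: log10(169550) = 5.229298
Multiply: SPL = 20 * 5.229298 = 104.59

104.59 dB


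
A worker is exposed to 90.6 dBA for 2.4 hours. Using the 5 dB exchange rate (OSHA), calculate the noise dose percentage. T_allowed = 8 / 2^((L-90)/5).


Given values:
  L = 90.6 dBA, T = 2.4 hours
Formula: T_allowed = 8 / 2^((L - 90) / 5)
Compute exponent: (90.6 - 90) / 5 = 0.12
Compute 2^(0.12) = 1.086735
T_allowed = 8 / 1.086735 = 7.3615 hours
Dose = (T / T_allowed) * 100
Dose = (2.4 / 7.3615) * 100 = 32.6

32.6 %


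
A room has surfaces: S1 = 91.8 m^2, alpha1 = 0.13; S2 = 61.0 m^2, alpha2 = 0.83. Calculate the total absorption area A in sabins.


Given surfaces:
  Surface 1: 91.8 * 0.13 = 11.934
  Surface 2: 61.0 * 0.83 = 50.63
Formula: A = sum(Si * alpha_i)
A = 11.934 + 50.63
A = 62.56

62.56 sabins


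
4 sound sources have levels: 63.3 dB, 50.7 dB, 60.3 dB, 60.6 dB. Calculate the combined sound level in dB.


Formula: L_total = 10 * log10( sum(10^(Li/10)) )
  Source 1: 10^(63.3/10) = 2137962.0895
  Source 2: 10^(50.7/10) = 117489.7555
  Source 3: 10^(60.3/10) = 1071519.3052
  Source 4: 10^(60.6/10) = 1148153.6215
Sum of linear values = 4475124.7717
L_total = 10 * log10(4475124.7717) = 66.51

66.51 dB


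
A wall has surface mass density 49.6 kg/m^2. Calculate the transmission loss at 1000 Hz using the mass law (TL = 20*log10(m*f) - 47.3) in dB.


Given values:
  m = 49.6 kg/m^2, f = 1000 Hz
Formula: TL = 20 * log10(m * f) - 47.3
Compute m * f = 49.6 * 1000 = 49600.0
Compute log10(49600.0) = 4.695482
Compute 20 * 4.695482 = 93.9096
TL = 93.9096 - 47.3 = 46.61

46.61 dB


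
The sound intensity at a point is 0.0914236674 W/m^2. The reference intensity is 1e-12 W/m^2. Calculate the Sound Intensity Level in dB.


Given values:
  I = 0.0914236674 W/m^2
  I_ref = 1e-12 W/m^2
Formula: SIL = 10 * log10(I / I_ref)
Compute ratio: I / I_ref = 91423667400
Compute log10: log10(91423667400) = 10.961059
Multiply: SIL = 10 * 10.961059 = 109.61

109.61 dB


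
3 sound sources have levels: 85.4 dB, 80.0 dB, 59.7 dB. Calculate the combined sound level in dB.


Formula: L_total = 10 * log10( sum(10^(Li/10)) )
  Source 1: 10^(85.4/10) = 346736850.4525
  Source 2: 10^(80.0/10) = 100000000.0
  Source 3: 10^(59.7/10) = 933254.3008
Sum of linear values = 447670104.7533
L_total = 10 * log10(447670104.7533) = 86.51

86.51 dB


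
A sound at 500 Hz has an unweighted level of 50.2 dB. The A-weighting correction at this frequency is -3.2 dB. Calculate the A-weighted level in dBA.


Given values:
  SPL = 50.2 dB
  A-weighting at 500 Hz = -3.2 dB
Formula: L_A = SPL + A_weight
L_A = 50.2 + (-3.2)
L_A = 47.0

47.0 dBA


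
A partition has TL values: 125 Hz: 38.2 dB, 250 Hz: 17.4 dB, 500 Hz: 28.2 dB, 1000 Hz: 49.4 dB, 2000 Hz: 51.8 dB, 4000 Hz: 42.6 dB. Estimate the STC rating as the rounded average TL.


Given TL values at each frequency:
  125 Hz: 38.2 dB
  250 Hz: 17.4 dB
  500 Hz: 28.2 dB
  1000 Hz: 49.4 dB
  2000 Hz: 51.8 dB
  4000 Hz: 42.6 dB
Formula: STC ~ round(average of TL values)
Sum = 38.2 + 17.4 + 28.2 + 49.4 + 51.8 + 42.6 = 227.6
Average = 227.6 / 6 = 37.93
Rounded: 38

38


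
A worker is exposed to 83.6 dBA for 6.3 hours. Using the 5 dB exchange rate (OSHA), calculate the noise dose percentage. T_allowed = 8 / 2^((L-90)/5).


Given values:
  L = 83.6 dBA, T = 6.3 hours
Formula: T_allowed = 8 / 2^((L - 90) / 5)
Compute exponent: (83.6 - 90) / 5 = -1.28
Compute 2^(-1.28) = 0.411796
T_allowed = 8 / 0.411796 = 19.427095 hours
Dose = (T / T_allowed) * 100
Dose = (6.3 / 19.427095) * 100 = 32.43

32.43 %


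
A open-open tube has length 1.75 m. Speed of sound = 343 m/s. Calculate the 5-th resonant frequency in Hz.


Given values:
  Tube type: open-open, L = 1.75 m, c = 343 m/s, n = 5
Formula: f_n = n * c / (2 * L)
Compute 2 * L = 2 * 1.75 = 3.5
f = 5 * 343 / 3.5
f = 490.0

490.0 Hz


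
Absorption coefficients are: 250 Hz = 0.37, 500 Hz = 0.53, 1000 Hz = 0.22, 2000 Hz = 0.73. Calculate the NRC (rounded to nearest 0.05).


Given values:
  a_250 = 0.37, a_500 = 0.53
  a_1000 = 0.22, a_2000 = 0.73
Formula: NRC = (a250 + a500 + a1000 + a2000) / 4
Sum = 0.37 + 0.53 + 0.22 + 0.73 = 1.85
NRC = 1.85 / 4 = 0.4625
Rounded to nearest 0.05: 0.45

0.45


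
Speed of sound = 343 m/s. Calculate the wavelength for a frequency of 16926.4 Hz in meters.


Given values:
  c = 343 m/s, f = 16926.4 Hz
Formula: lambda = c / f
lambda = 343 / 16926.4
lambda = 0.0203

0.0203 m


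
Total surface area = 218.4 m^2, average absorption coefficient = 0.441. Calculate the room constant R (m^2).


Given values:
  S = 218.4 m^2, alpha = 0.441
Formula: R = S * alpha / (1 - alpha)
Numerator: 218.4 * 0.441 = 96.3144
Denominator: 1 - 0.441 = 0.559
R = 96.3144 / 0.559 = 172.3

172.3 m^2


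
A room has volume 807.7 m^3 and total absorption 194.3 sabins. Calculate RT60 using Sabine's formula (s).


Given values:
  V = 807.7 m^3
  A = 194.3 sabins
Formula: RT60 = 0.161 * V / A
Numerator: 0.161 * 807.7 = 130.0397
RT60 = 130.0397 / 194.3 = 0.669

0.669 s


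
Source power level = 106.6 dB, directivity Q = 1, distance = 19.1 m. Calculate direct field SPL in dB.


Given values:
  Lw = 106.6 dB, Q = 1, r = 19.1 m
Formula: SPL = Lw + 10 * log10(Q / (4 * pi * r^2))
Compute 4 * pi * r^2 = 4 * pi * 19.1^2 = 4584.3377
Compute Q / denom = 1 / 4584.3377 = 0.00021813
Compute 10 * log10(0.00021813) = -36.6128
SPL = 106.6 + (-36.6128) = 69.99

69.99 dB


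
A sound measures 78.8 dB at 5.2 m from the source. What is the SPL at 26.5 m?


Given values:
  SPL1 = 78.8 dB, r1 = 5.2 m, r2 = 26.5 m
Formula: SPL2 = SPL1 - 20 * log10(r2 / r1)
Compute ratio: r2 / r1 = 26.5 / 5.2 = 5.0962
Compute log10: log10(5.0962) = 0.707246
Compute drop: 20 * 0.707246 = 14.1449
SPL2 = 78.8 - 14.1449 = 64.66

64.66 dB


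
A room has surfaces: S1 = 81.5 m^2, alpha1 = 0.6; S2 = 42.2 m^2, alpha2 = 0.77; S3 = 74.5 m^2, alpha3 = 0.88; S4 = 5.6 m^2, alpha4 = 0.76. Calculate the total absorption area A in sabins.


Given surfaces:
  Surface 1: 81.5 * 0.6 = 48.9
  Surface 2: 42.2 * 0.77 = 32.494
  Surface 3: 74.5 * 0.88 = 65.56
  Surface 4: 5.6 * 0.76 = 4.256
Formula: A = sum(Si * alpha_i)
A = 48.9 + 32.494 + 65.56 + 4.256
A = 151.21

151.21 sabins


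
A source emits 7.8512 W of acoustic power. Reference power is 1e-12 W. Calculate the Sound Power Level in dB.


Given values:
  W = 7.8512 W
  W_ref = 1e-12 W
Formula: SWL = 10 * log10(W / W_ref)
Compute ratio: W / W_ref = 7851200000000
Compute log10: log10(7851200000000) = 12.894936
Multiply: SWL = 10 * 12.894936 = 128.95

128.95 dB


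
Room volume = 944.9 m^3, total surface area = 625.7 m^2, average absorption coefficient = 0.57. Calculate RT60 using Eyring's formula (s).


Given values:
  V = 944.9 m^3, S = 625.7 m^2, alpha = 0.57
Formula: RT60 = 0.161 * V / (-S * ln(1 - alpha))
Compute ln(1 - 0.57) = ln(0.43) = -0.84397
Denominator: -625.7 * -0.84397 = 528.072
Numerator: 0.161 * 944.9 = 152.1289
RT60 = 152.1289 / 528.072 = 0.288

0.288 s


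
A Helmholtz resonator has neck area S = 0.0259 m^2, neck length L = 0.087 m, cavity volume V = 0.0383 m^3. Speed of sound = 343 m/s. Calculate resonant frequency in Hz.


Given values:
  S = 0.0259 m^2, L = 0.087 m, V = 0.0383 m^3, c = 343 m/s
Formula: f = (c / (2*pi)) * sqrt(S / (V * L))
Compute V * L = 0.0383 * 0.087 = 0.0033321
Compute S / (V * L) = 0.0259 / 0.0033321 = 7.7729
Compute sqrt(7.7729) = 2.787992
Compute c / (2*pi) = 343 / 6.283185 = 54.590148
f = 54.590148 * 2.787992 = 152.2

152.2 Hz


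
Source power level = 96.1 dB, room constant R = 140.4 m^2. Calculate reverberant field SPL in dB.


Given values:
  Lw = 96.1 dB, R = 140.4 m^2
Formula: SPL = Lw + 10 * log10(4 / R)
Compute 4 / R = 4 / 140.4 = 0.02849
Compute 10 * log10(0.02849) = -15.4531
SPL = 96.1 + (-15.4531) = 80.65

80.65 dB


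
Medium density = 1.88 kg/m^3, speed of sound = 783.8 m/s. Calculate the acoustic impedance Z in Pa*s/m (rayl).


Given values:
  rho = 1.88 kg/m^3
  c = 783.8 m/s
Formula: Z = rho * c
Z = 1.88 * 783.8
Z = 1473.54

1473.54 rayl


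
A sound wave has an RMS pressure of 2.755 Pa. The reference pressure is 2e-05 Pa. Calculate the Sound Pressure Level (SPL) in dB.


Given values:
  p = 2.755 Pa
  p_ref = 2e-05 Pa
Formula: SPL = 20 * log10(p / p_ref)
Compute ratio: p / p_ref = 2.755 / 2e-05 = 137750
Compute log10: log10(137750) = 5.139092
Multiply: SPL = 20 * 5.139092 = 102.78

102.78 dB


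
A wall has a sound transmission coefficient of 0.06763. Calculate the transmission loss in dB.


Given values:
  tau = 0.06763
Formula: TL = 10 * log10(1 / tau)
Compute 1 / tau = 1 / 0.06763 = 14.7863
Compute log10(14.7863) = 1.16986
TL = 10 * 1.16986 = 11.7

11.7 dB


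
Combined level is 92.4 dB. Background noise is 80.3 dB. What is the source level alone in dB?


Given values:
  L_total = 92.4 dB, L_bg = 80.3 dB
Formula: L_source = 10 * log10(10^(L_total/10) - 10^(L_bg/10))
Convert to linear:
  10^(92.4/10) = 1737800828.7494
  10^(80.3/10) = 107151930.5238
Difference: 1737800828.7494 - 107151930.5238 = 1630648898.2256
L_source = 10 * log10(1630648898.2256) = 92.12

92.12 dB


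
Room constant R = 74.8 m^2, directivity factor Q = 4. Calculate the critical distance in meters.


Given values:
  R = 74.8 m^2, Q = 4
Formula: d_c = 0.141 * sqrt(Q * R)
Compute Q * R = 4 * 74.8 = 299.2
Compute sqrt(299.2) = 17.2974
d_c = 0.141 * 17.2974 = 2.439

2.439 m


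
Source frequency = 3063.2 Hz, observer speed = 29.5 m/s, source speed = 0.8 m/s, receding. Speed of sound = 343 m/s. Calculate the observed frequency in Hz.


Given values:
  f_s = 3063.2 Hz, v_o = 29.5 m/s, v_s = 0.8 m/s
  Direction: receding
Formula: f_o = f_s * (c - v_o) / (c + v_s)
Numerator: c - v_o = 343 - 29.5 = 313.5
Denominator: c + v_s = 343 + 0.8 = 343.8
f_o = 3063.2 * 313.5 / 343.8 = 2793.23

2793.23 Hz


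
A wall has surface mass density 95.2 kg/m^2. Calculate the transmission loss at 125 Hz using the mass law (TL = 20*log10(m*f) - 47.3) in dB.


Given values:
  m = 95.2 kg/m^2, f = 125 Hz
Formula: TL = 20 * log10(m * f) - 47.3
Compute m * f = 95.2 * 125 = 11900.0
Compute log10(11900.0) = 4.075547
Compute 20 * 4.075547 = 81.5109
TL = 81.5109 - 47.3 = 34.21

34.21 dB


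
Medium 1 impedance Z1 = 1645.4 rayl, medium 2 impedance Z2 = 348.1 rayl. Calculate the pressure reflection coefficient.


Given values:
  Z1 = 1645.4 rayl, Z2 = 348.1 rayl
Formula: R = (Z2 - Z1) / (Z2 + Z1)
Numerator: Z2 - Z1 = 348.1 - 1645.4 = -1297.3
Denominator: Z2 + Z1 = 348.1 + 1645.4 = 1993.5
R = -1297.3 / 1993.5 = -0.6508

-0.6508


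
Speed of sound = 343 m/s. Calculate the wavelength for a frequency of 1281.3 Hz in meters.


Given values:
  c = 343 m/s, f = 1281.3 Hz
Formula: lambda = c / f
lambda = 343 / 1281.3
lambda = 0.2677

0.2677 m


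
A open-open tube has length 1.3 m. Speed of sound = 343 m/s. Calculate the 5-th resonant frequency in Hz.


Given values:
  Tube type: open-open, L = 1.3 m, c = 343 m/s, n = 5
Formula: f_n = n * c / (2 * L)
Compute 2 * L = 2 * 1.3 = 2.6
f = 5 * 343 / 2.6
f = 659.62

659.62 Hz


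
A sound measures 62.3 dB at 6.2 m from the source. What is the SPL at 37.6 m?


Given values:
  SPL1 = 62.3 dB, r1 = 6.2 m, r2 = 37.6 m
Formula: SPL2 = SPL1 - 20 * log10(r2 / r1)
Compute ratio: r2 / r1 = 37.6 / 6.2 = 6.0645
Compute log10: log10(6.0645) = 0.782795
Compute drop: 20 * 0.782795 = 15.6559
SPL2 = 62.3 - 15.6559 = 46.64

46.64 dB


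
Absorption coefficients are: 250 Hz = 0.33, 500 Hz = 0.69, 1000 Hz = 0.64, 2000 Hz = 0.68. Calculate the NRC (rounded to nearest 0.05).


Given values:
  a_250 = 0.33, a_500 = 0.69
  a_1000 = 0.64, a_2000 = 0.68
Formula: NRC = (a250 + a500 + a1000 + a2000) / 4
Sum = 0.33 + 0.69 + 0.64 + 0.68 = 2.34
NRC = 2.34 / 4 = 0.585
Rounded to nearest 0.05: 0.6

0.6


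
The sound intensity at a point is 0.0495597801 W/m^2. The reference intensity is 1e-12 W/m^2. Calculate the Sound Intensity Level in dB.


Given values:
  I = 0.0495597801 W/m^2
  I_ref = 1e-12 W/m^2
Formula: SIL = 10 * log10(I / I_ref)
Compute ratio: I / I_ref = 49559780100
Compute log10: log10(49559780100) = 10.695129
Multiply: SIL = 10 * 10.695129 = 106.95

106.95 dB


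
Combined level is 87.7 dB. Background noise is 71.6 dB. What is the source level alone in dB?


Given values:
  L_total = 87.7 dB, L_bg = 71.6 dB
Formula: L_source = 10 * log10(10^(L_total/10) - 10^(L_bg/10))
Convert to linear:
  10^(87.7/10) = 588843655.3556
  10^(71.6/10) = 14454397.7075
Difference: 588843655.3556 - 14454397.7075 = 574389257.6481
L_source = 10 * log10(574389257.6481) = 87.59

87.59 dB


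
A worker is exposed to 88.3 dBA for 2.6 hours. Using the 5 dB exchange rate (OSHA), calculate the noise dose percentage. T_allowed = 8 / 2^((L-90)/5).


Given values:
  L = 88.3 dBA, T = 2.6 hours
Formula: T_allowed = 8 / 2^((L - 90) / 5)
Compute exponent: (88.3 - 90) / 5 = -0.34
Compute 2^(-0.34) = 0.790041
T_allowed = 8 / 0.790041 = 10.126057 hours
Dose = (T / T_allowed) * 100
Dose = (2.6 / 10.126057) * 100 = 25.68

25.68 %


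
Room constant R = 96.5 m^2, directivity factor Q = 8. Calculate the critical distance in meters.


Given values:
  R = 96.5 m^2, Q = 8
Formula: d_c = 0.141 * sqrt(Q * R)
Compute Q * R = 8 * 96.5 = 772.0
Compute sqrt(772.0) = 27.7849
d_c = 0.141 * 27.7849 = 3.918

3.918 m


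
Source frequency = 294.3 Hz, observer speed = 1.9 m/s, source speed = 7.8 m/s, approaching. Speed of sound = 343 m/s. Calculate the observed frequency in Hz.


Given values:
  f_s = 294.3 Hz, v_o = 1.9 m/s, v_s = 7.8 m/s
  Direction: approaching
Formula: f_o = f_s * (c + v_o) / (c - v_s)
Numerator: c + v_o = 343 + 1.9 = 344.9
Denominator: c - v_s = 343 - 7.8 = 335.2
f_o = 294.3 * 344.9 / 335.2 = 302.82

302.82 Hz


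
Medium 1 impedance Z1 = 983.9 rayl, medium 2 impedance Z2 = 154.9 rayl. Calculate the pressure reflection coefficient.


Given values:
  Z1 = 983.9 rayl, Z2 = 154.9 rayl
Formula: R = (Z2 - Z1) / (Z2 + Z1)
Numerator: Z2 - Z1 = 154.9 - 983.9 = -829.0
Denominator: Z2 + Z1 = 154.9 + 983.9 = 1138.8
R = -829.0 / 1138.8 = -0.728

-0.728


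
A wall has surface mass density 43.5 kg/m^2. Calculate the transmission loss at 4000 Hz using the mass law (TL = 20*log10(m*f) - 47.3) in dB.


Given values:
  m = 43.5 kg/m^2, f = 4000 Hz
Formula: TL = 20 * log10(m * f) - 47.3
Compute m * f = 43.5 * 4000 = 174000.0
Compute log10(174000.0) = 5.240549
Compute 20 * 5.240549 = 104.811
TL = 104.811 - 47.3 = 57.51

57.51 dB


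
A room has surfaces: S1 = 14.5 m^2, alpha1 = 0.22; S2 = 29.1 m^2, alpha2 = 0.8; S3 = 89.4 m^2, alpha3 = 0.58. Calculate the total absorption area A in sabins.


Given surfaces:
  Surface 1: 14.5 * 0.22 = 3.19
  Surface 2: 29.1 * 0.8 = 23.28
  Surface 3: 89.4 * 0.58 = 51.852
Formula: A = sum(Si * alpha_i)
A = 3.19 + 23.28 + 51.852
A = 78.32

78.32 sabins


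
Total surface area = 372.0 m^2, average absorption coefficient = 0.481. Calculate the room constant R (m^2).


Given values:
  S = 372.0 m^2, alpha = 0.481
Formula: R = S * alpha / (1 - alpha)
Numerator: 372.0 * 0.481 = 178.932
Denominator: 1 - 0.481 = 0.519
R = 178.932 / 0.519 = 344.76

344.76 m^2


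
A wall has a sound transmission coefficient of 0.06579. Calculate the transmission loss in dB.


Given values:
  tau = 0.06579
Formula: TL = 10 * log10(1 / tau)
Compute 1 / tau = 1 / 0.06579 = 15.1999
Compute log10(15.1999) = 1.181841
TL = 10 * 1.181841 = 11.82

11.82 dB


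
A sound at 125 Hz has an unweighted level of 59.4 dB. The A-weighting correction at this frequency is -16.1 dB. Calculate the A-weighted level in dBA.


Given values:
  SPL = 59.4 dB
  A-weighting at 125 Hz = -16.1 dB
Formula: L_A = SPL + A_weight
L_A = 59.4 + (-16.1)
L_A = 43.3

43.3 dBA


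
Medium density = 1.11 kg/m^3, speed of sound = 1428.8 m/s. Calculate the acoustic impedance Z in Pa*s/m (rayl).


Given values:
  rho = 1.11 kg/m^3
  c = 1428.8 m/s
Formula: Z = rho * c
Z = 1.11 * 1428.8
Z = 1585.97

1585.97 rayl


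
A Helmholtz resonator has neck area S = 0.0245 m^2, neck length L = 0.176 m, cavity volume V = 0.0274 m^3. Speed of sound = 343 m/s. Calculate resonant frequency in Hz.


Given values:
  S = 0.0245 m^2, L = 0.176 m, V = 0.0274 m^3, c = 343 m/s
Formula: f = (c / (2*pi)) * sqrt(S / (V * L))
Compute V * L = 0.0274 * 0.176 = 0.0048224
Compute S / (V * L) = 0.0245 / 0.0048224 = 5.0805
Compute sqrt(5.0805) = 2.253996
Compute c / (2*pi) = 343 / 6.283185 = 54.590148
f = 54.590148 * 2.253996 = 123.05

123.05 Hz


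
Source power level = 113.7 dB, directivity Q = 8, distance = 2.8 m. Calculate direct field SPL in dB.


Given values:
  Lw = 113.7 dB, Q = 8, r = 2.8 m
Formula: SPL = Lw + 10 * log10(Q / (4 * pi * r^2))
Compute 4 * pi * r^2 = 4 * pi * 2.8^2 = 98.5203
Compute Q / denom = 8 / 98.5203 = 0.08120154
Compute 10 * log10(0.08120154) = -10.9044
SPL = 113.7 + (-10.9044) = 102.8

102.8 dB


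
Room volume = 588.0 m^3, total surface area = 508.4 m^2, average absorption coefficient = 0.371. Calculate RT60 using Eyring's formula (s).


Given values:
  V = 588.0 m^3, S = 508.4 m^2, alpha = 0.371
Formula: RT60 = 0.161 * V / (-S * ln(1 - alpha))
Compute ln(1 - 0.371) = ln(0.629) = -0.463624
Denominator: -508.4 * -0.463624 = 235.7064
Numerator: 0.161 * 588.0 = 94.668
RT60 = 94.668 / 235.7064 = 0.402

0.402 s


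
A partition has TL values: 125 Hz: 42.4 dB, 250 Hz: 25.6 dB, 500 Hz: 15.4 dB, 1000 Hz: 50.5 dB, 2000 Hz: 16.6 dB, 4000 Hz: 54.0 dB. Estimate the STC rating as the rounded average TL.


Given TL values at each frequency:
  125 Hz: 42.4 dB
  250 Hz: 25.6 dB
  500 Hz: 15.4 dB
  1000 Hz: 50.5 dB
  2000 Hz: 16.6 dB
  4000 Hz: 54.0 dB
Formula: STC ~ round(average of TL values)
Sum = 42.4 + 25.6 + 15.4 + 50.5 + 16.6 + 54.0 = 204.5
Average = 204.5 / 6 = 34.08
Rounded: 34

34


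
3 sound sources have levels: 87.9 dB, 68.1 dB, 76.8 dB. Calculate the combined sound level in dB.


Formula: L_total = 10 * log10( sum(10^(Li/10)) )
  Source 1: 10^(87.9/10) = 616595001.8615
  Source 2: 10^(68.1/10) = 6456542.2903
  Source 3: 10^(76.8/10) = 47863009.2323
Sum of linear values = 670914553.3841
L_total = 10 * log10(670914553.3841) = 88.27

88.27 dB


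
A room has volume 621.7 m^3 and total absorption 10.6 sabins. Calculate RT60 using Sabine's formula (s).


Given values:
  V = 621.7 m^3
  A = 10.6 sabins
Formula: RT60 = 0.161 * V / A
Numerator: 0.161 * 621.7 = 100.0937
RT60 = 100.0937 / 10.6 = 9.443

9.443 s


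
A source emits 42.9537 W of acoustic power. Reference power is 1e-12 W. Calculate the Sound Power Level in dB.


Given values:
  W = 42.9537 W
  W_ref = 1e-12 W
Formula: SWL = 10 * log10(W / W_ref)
Compute ratio: W / W_ref = 42953700000000
Compute log10: log10(42953700000000) = 13.633001
Multiply: SWL = 10 * 13.633001 = 136.33

136.33 dB


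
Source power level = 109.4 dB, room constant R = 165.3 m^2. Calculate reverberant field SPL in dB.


Given values:
  Lw = 109.4 dB, R = 165.3 m^2
Formula: SPL = Lw + 10 * log10(4 / R)
Compute 4 / R = 4 / 165.3 = 0.024198
Compute 10 * log10(0.024198) = -16.1622
SPL = 109.4 + (-16.1622) = 93.24

93.24 dB


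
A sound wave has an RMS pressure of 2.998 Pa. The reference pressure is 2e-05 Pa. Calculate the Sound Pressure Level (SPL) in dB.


Given values:
  p = 2.998 Pa
  p_ref = 2e-05 Pa
Formula: SPL = 20 * log10(p / p_ref)
Compute ratio: p / p_ref = 2.998 / 2e-05 = 149900
Compute log10: log10(149900) = 5.175802
Multiply: SPL = 20 * 5.175802 = 103.52

103.52 dB


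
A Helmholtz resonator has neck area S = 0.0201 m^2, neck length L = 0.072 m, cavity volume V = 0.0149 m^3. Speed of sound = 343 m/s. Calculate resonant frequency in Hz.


Given values:
  S = 0.0201 m^2, L = 0.072 m, V = 0.0149 m^3, c = 343 m/s
Formula: f = (c / (2*pi)) * sqrt(S / (V * L))
Compute V * L = 0.0149 * 0.072 = 0.0010728
Compute S / (V * L) = 0.0201 / 0.0010728 = 18.736
Compute sqrt(18.736) = 4.32851
Compute c / (2*pi) = 343 / 6.283185 = 54.590148
f = 54.590148 * 4.32851 = 236.29

236.29 Hz


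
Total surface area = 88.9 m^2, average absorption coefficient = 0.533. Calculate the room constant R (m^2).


Given values:
  S = 88.9 m^2, alpha = 0.533
Formula: R = S * alpha / (1 - alpha)
Numerator: 88.9 * 0.533 = 47.3837
Denominator: 1 - 0.533 = 0.467
R = 47.3837 / 0.467 = 101.46

101.46 m^2


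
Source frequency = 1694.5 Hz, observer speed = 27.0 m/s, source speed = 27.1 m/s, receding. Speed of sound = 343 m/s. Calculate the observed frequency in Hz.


Given values:
  f_s = 1694.5 Hz, v_o = 27.0 m/s, v_s = 27.1 m/s
  Direction: receding
Formula: f_o = f_s * (c - v_o) / (c + v_s)
Numerator: c - v_o = 343 - 27.0 = 316.0
Denominator: c + v_s = 343 + 27.1 = 370.1
f_o = 1694.5 * 316.0 / 370.1 = 1446.8

1446.8 Hz


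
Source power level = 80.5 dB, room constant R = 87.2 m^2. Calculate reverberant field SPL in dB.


Given values:
  Lw = 80.5 dB, R = 87.2 m^2
Formula: SPL = Lw + 10 * log10(4 / R)
Compute 4 / R = 4 / 87.2 = 0.045872
Compute 10 * log10(0.045872) = -13.3845
SPL = 80.5 + (-13.3845) = 67.12

67.12 dB


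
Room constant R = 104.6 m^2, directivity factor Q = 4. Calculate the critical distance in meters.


Given values:
  R = 104.6 m^2, Q = 4
Formula: d_c = 0.141 * sqrt(Q * R)
Compute Q * R = 4 * 104.6 = 418.4
Compute sqrt(418.4) = 20.4548
d_c = 0.141 * 20.4548 = 2.884

2.884 m


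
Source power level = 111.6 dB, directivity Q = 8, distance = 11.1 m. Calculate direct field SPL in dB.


Given values:
  Lw = 111.6 dB, Q = 8, r = 11.1 m
Formula: SPL = Lw + 10 * log10(Q / (4 * pi * r^2))
Compute 4 * pi * r^2 = 4 * pi * 11.1^2 = 1548.3025
Compute Q / denom = 8 / 1548.3025 = 0.00516695
Compute 10 * log10(0.00516695) = -22.8677
SPL = 111.6 + (-22.8677) = 88.73

88.73 dB


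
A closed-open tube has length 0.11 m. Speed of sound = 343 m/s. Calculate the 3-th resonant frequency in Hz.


Given values:
  Tube type: closed-open, L = 0.11 m, c = 343 m/s, n = 3
Formula: f_n = (2n - 1) * c / (4 * L)
Compute 2n - 1 = 2*3 - 1 = 5
Compute 4 * L = 4 * 0.11 = 0.44
f = 5 * 343 / 0.44
f = 3897.73

3897.73 Hz


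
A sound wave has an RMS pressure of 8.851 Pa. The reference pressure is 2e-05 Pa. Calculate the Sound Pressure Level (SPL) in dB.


Given values:
  p = 8.851 Pa
  p_ref = 2e-05 Pa
Formula: SPL = 20 * log10(p / p_ref)
Compute ratio: p / p_ref = 8.851 / 2e-05 = 442550
Compute log10: log10(442550) = 5.645962
Multiply: SPL = 20 * 5.645962 = 112.92

112.92 dB


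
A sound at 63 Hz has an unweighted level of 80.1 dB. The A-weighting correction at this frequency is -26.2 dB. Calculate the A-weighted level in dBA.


Given values:
  SPL = 80.1 dB
  A-weighting at 63 Hz = -26.2 dB
Formula: L_A = SPL + A_weight
L_A = 80.1 + (-26.2)
L_A = 53.9

53.9 dBA


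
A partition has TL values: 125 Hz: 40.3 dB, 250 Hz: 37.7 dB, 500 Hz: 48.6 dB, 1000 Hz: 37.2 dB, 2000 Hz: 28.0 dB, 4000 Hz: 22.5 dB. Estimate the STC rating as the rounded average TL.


Given TL values at each frequency:
  125 Hz: 40.3 dB
  250 Hz: 37.7 dB
  500 Hz: 48.6 dB
  1000 Hz: 37.2 dB
  2000 Hz: 28.0 dB
  4000 Hz: 22.5 dB
Formula: STC ~ round(average of TL values)
Sum = 40.3 + 37.7 + 48.6 + 37.2 + 28.0 + 22.5 = 214.3
Average = 214.3 / 6 = 35.72
Rounded: 36

36


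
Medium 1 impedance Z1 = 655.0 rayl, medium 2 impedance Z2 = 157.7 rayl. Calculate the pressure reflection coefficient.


Given values:
  Z1 = 655.0 rayl, Z2 = 157.7 rayl
Formula: R = (Z2 - Z1) / (Z2 + Z1)
Numerator: Z2 - Z1 = 157.7 - 655.0 = -497.3
Denominator: Z2 + Z1 = 157.7 + 655.0 = 812.7
R = -497.3 / 812.7 = -0.6119

-0.6119


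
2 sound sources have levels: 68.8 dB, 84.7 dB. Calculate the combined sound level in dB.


Formula: L_total = 10 * log10( sum(10^(Li/10)) )
  Source 1: 10^(68.8/10) = 7585775.7503
  Source 2: 10^(84.7/10) = 295120922.6666
Sum of linear values = 302706698.4169
L_total = 10 * log10(302706698.4169) = 84.81

84.81 dB


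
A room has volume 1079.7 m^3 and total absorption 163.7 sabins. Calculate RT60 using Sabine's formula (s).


Given values:
  V = 1079.7 m^3
  A = 163.7 sabins
Formula: RT60 = 0.161 * V / A
Numerator: 0.161 * 1079.7 = 173.8317
RT60 = 173.8317 / 163.7 = 1.062

1.062 s


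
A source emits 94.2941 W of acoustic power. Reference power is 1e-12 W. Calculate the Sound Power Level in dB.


Given values:
  W = 94.2941 W
  W_ref = 1e-12 W
Formula: SWL = 10 * log10(W / W_ref)
Compute ratio: W / W_ref = 94294100000000
Compute log10: log10(94294100000000) = 13.974485
Multiply: SWL = 10 * 13.974485 = 139.74

139.74 dB


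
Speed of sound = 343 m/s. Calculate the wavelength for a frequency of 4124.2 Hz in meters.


Given values:
  c = 343 m/s, f = 4124.2 Hz
Formula: lambda = c / f
lambda = 343 / 4124.2
lambda = 0.0832

0.0832 m
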